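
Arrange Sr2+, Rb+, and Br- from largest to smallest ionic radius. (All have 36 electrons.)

All of these have 36 electrons, so size is governed by nuclear charge alone: the more protons, the stronger the pull on the same electron cloud, and the smaller the ion.
Nuclear charges: Sr2+ (Z=38), Rb+ (Z=37), Br- (Z=35).
Largest to smallest: Br- > Rb+ > Sr2+.

Br-, Rb+, Sr2+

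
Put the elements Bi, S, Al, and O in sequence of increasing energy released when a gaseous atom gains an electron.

Al < Bi < O < S

O is in period 2, group 16; Al is in period 3, group 13; S is in period 3, group 16; Bi is in period 6, group 15.
Electron affinity generally becomes more exothermic across a period toward the halogens and less exothermic down a group.
Here both period and group differ, so the two effects have to be weighed against each other.
Bi > Al: period and group pull opposite ways; the across-period shift dominates (91 vs 42 kJ/mol).
O > Bi: both effects reinforce here, so O is clearly the higher of the two.
S > O: this pair runs against the simple trend — see the exception note.
Note the exception: S has a higher electron affinity than O, contrary to the simple trend — the compact 2p subshell of O repels the added electron more than S's larger 3p does.
Approximate values (kJ/mol): O 141, Al 42, S 200, Bi 91.
So from lowest to highest: Al < Bi < O < S.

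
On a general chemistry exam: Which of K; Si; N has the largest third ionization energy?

After 2 electrons have been removed, what remains? K²⁺ is already 1 electron into the core; Si²⁺ still has 2 valence electrons; N²⁺ still has 3 valence electrons.
Usually core removal costs more than valence removal, but here the competition is close: a tightly held n=2 valence electron can cost more to remove than an n=3 core electron, so the actual values have to decide it.
Valence configurations: Si²⁺ [Ne]3s², N²⁺ [He]2s²2p¹.
Approximate IE_3 values (kJ/mol): K 4420, Si 3232, N 4578.
Overall IE_3 order: Si < K < N.

N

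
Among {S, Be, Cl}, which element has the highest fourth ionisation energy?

Be

After 3 electrons have been removed, what remains? S³⁺ still has 3 valence electrons; Be³⁺ is already 1 electron into the core; Cl³⁺ still has 4 valence electrons.
Core electrons are held far more tightly than valence electrons, so Be tops the IE_4 order.
Valence configurations: S³⁺ [Ne]3s²3p¹, Cl³⁺ [Ne]3s²3p².
Approximate IE_4 values (kJ/mol): S 4556, Be 21007, Cl 5159.
Hence IE_4: S < Cl < Be.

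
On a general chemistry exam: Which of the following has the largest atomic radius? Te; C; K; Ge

C is in period 2, group 14; K is in period 4, group 1; Ge is in period 4, group 14; Te is in period 5, group 16.
Atomic radius shrinks across a period as nuclear charge pulls the same shell inward, and grows down a group as new shells are added.
Here both period and group differ, so the two effects have to be weighed against each other.
Ge > C: Ge sits below C in group 14, so the down-group effect alone puts Ge larger.
Te > Ge: the two effects oppose for this pair; the down-group effect wins (136 vs 121 pm).
K > Te: the two effects oppose for this pair; the across-period effect wins (196 vs 136 pm).
Tabulated atomic radius (pm): C 75, K 196, Ge 121, Te 136.
The largest atomic radius among these belongs to K.

K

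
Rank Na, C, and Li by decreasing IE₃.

After 2 electrons have been removed, what remains? Na²⁺ is already 1 electron into the core; C²⁺ still has 2 valence electrons; Li²⁺ is already 1 electron into the core.
Breaking into a closed-shell core is much more expensive than removing a leftover valence electron — Na and Li have the largest IE_3 here.
Approximate IE_3 values (kJ/mol): Na 6910, C 4620, Li 11815.
Hence IE_3: C < Na < Li.

Li, Na, C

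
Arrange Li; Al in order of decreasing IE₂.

Li, Al

Consider each +1 ion: Li⁺ is the bare [He] core; Al⁺ still has 2 valence electrons.
Pulling an electron out of a noble-gas core costs far more than removing a remaining valence electron, so Li sits at the high end of IE_2.
The numbers (kJ/mol): Li 7298, Al 1817.
So the second ionization energies run Al < Li.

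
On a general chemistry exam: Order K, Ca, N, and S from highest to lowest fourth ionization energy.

N > Ca > K > S

IE_4 is the cost of taking one more electron from the +3 cation: K³⁺ is already 2 electrons into the core; Ca³⁺ is already 1 electron into the core; N³⁺ still has 2 valence electrons; S³⁺ still has 3 valence electrons.
Usually core removal costs more than valence removal, but here the competition is close: a tightly held n=2 valence electron can cost more to remove than an n=3 core electron, so the actual values have to decide it.
Valence configurations: N³⁺ [He]2s², S³⁺ [Ne]3s²3p¹.
Approximate IE_4 values (kJ/mol): K 5877, Ca 6491, N 7475, S 4556.
Hence IE_4: S < K < Ca < N.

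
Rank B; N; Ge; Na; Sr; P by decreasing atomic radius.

B is in period 2, group 13; N is in period 2, group 15; Na is in period 3, group 1; P is in period 3, group 15; Ge is in period 4, group 14; Sr is in period 5, group 2.
Across a period the added protons contract the valence shell; down a group each new principal shell makes the atom larger.
Here both period and group differ, so the two effects have to be weighed against each other.
B > N: B lies to the left of N in period 2, so the across-period effect alone puts B larger.
P > B: the two effects oppose for this pair; the down-group effect wins (111 vs 85 pm).
Ge > P: both effects reinforce here, so Ge is clearly the larger of the two.
Na > Ge: period and group pull opposite ways; the across-period shift dominates (155 vs 121 pm).
Sr > Na: period and group pull opposite ways; the down-group shift dominates (185 vs 155 pm).
Approximate values (pm): B 85, N 71, Na 155, P 111, Ge 121, Sr 185.
So from largest to smallest: Sr > Na > Ge > P > B > N.

Sr, Na, Ge, P, B, N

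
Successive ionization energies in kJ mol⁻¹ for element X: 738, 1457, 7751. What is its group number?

Group 2

Look for the largest jump between consecutive ionization energies: IE3/IE2 ≈ 5.3, far larger than any earlier ratio.
That jump marks the point where a core electron is being removed. So the atom has 2 valence electrons.
A main-group element with 2 valence electrons is in group 2.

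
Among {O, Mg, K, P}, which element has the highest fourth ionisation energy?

After 3 electrons have been removed, what remains? O³⁺ still has 3 valence electrons; Mg³⁺ is already 1 electron into the core; K³⁺ is already 2 electrons into the core; P³⁺ still has 2 valence electrons.
Usually core removal costs more than valence removal, but here the competition is close: a tightly held n=2 valence electron can cost more to remove than an n=3 core electron, so the actual values have to decide it.
Valence configurations: O³⁺ [He]2s²2p¹, P³⁺ [Ne]3s².
Tabulated IE_4 (kJ/mol): O 7469, Mg 10543, K 5877, P 4964.
Overall IE_4 order: P < K < O < Mg.

Mg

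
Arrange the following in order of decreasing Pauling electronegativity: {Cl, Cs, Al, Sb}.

Al is in period 3, group 13; Cl is in period 3, group 17; Sb is in period 5, group 15; Cs is in period 6, group 1.
Electronegativity increases across a period and decreases down a group, tracking effective nuclear charge and atomic size.
Neither a single period nor a single group — weigh both effects.
Al > Cs: relative to Cs, both the across-period and down-group shifts push Al's electronegativity up.
Sb > Al: period and group pull opposite ways; the across-period shift dominates (2.05 vs 1.61).
Cl > Sb: relative to Sb, both the across-period and down-group shifts push Cl's electronegativity up.
For reference (Pauling): Al 1.61, Cl 3.16, Sb 2.05, Cs 0.79.
So from highest to lowest: Cl > Sb > Al > Cs.

Cl, Sb, Al, Cs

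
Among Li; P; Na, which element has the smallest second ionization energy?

After 1 electron has been removed, what remains? Li⁺ is the bare [He] core; P⁺ still has 4 valence electrons; Na⁺ is the bare [Ne] core.
Pulling an electron out of a noble-gas core costs far more than removing a remaining valence electron, so Na and Li sit at the high end of IE_2.
Tabulated IE_2 (kJ/mol): Li 7298, P 1907, Na 4562.
Overall IE_2 order: P < Na < Li.

P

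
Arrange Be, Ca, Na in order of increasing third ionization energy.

The third ionization energy removes an electron from the +2 ion. For each element: Be²⁺ is the bare [He] core; Ca²⁺ is the bare [Ar] core; Na²⁺ is already 1 electron into the core.
All of these are removing an electron from a noble-gas core or deeper; the smaller core (lower principal quantum number) is held far more tightly, and within a period the higher nuclear charge binds the same core more tightly.
Approximate IE_3 values (kJ/mol): Be 14849, Ca 4912, Na 6910.
So the third ionization energies run Ca < Na < Be.

Ca, Na, Be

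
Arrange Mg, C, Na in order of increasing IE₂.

Mg < C < Na

IE_2 is the cost of taking one more electron from the +1 cation: Mg⁺ still has 1 valence electron; C⁺ still has 3 valence electrons; Na⁺ is the bare [Ne] core.
Breaking into a closed-shell core is much more expensive than removing a leftover valence electron — Na has the largest IE_2 here.
Valence configurations: Mg⁺ [Ne]3s¹, C⁺ [He]2s²2p¹.
Approximate IE_2 values (kJ/mol): Mg 1451, C 2353, Na 4562.
So the second ionization energies run Mg < C < Na.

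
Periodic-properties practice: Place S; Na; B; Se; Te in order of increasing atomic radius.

B is in period 2, group 13; Na is in period 3, group 1; S is in period 3, group 16; Se is in period 4, group 16; Te is in period 5, group 16.
Radius decreases left→right (rising Z_eff, same n) and increases top→bottom (higher n).
These span different periods and groups, so the two trends combine.
S > B: the two effects oppose for this pair; the down-group effect wins (103 vs 85 pm).
Se > S: they share group 16; the group trend gives Se the larger value.
Te > Se: Te sits below Se in group 16, so the down-group effect alone puts Te larger.
Na > Te: period and group pull opposite ways; the across-period shift dominates (155 vs 136 pm).
Approximate values (pm): B 85, Na 155, S 103, Se 116, Te 136.
So from smallest to largest: B < S < Se < Te < Na.

B, S, Se, Te, Na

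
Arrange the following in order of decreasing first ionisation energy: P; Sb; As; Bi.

P, As, Sb, Bi

P is in period 3, group 15; As is in period 4, group 15; Sb is in period 5, group 15; Bi is in period 6, group 15.
Across a period the outer electron is held more tightly (higher IE₁); down a group it sits in a higher shell, more shielded, and comes off more easily.
All are in group 15, so first ionization energy increases up the group.
So from highest to lowest: P > As > Sb > Bi.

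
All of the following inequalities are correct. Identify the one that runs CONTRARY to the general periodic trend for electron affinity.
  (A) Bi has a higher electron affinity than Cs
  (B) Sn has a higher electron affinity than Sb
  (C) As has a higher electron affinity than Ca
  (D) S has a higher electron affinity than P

The general trend: electron affinity increases across a period and decreases down a group.
(A) Bi (period 6, group 15) vs Cs (period 6, group 1): the stated order agrees with the simple trend.
(B) Sn (period 5, group 14) vs Sb (period 5, group 15): the stated order contradicts the simple trend.
(C) As (period 4, group 15) vs Ca (period 4, group 2): the stated order agrees with the simple trend.
(D) S (period 3, group 16) vs P (period 3, group 15): the stated order agrees with the simple trend.
The exception is (B): adding an electron to Sb's half-filled 5p³ is unfavourable, so Sn has the more exothermic EA.

(B)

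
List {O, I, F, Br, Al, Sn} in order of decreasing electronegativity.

F > O > Br > I > Sn > Al

Atoms toward the upper right of the periodic table pull bonding electrons most strongly.
Neither a single period nor a single group — weigh both effects.
Sn > Al: period and group pull opposite ways; the across-period shift dominates (1.96 vs 1.61).
I > Sn: I lies to the right of Sn in period 5, so the across-period effect alone puts I higher.
Br > I: Br sits above I in group 17, so the down-group effect alone puts Br higher.
O > Br: the two effects oppose for this pair; the down-group effect wins (3.44 vs 2.96).
F > O: F lies to the right of O in period 2, so the across-period effect alone puts F higher.
Approximate values (Pauling): O 3.44, F 3.98, Al 1.61, Br 2.96, Sn 1.96, I 2.66.
So from highest to lowest: F > O > Br > I > Sn > Al.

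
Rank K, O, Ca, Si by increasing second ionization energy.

IE_2 is the cost of taking one more electron from the +1 cation: K⁺ is the bare [Ar] core; O⁺ still has 5 valence electrons; Ca⁺ still has 1 valence electron; Si⁺ still has 3 valence electrons.
Usually core removal costs more than valence removal, but here the competition is close: a tightly held n=2 valence electron can cost more to remove than an n=3 core electron, so the actual values have to decide it.
Valence configurations: O⁺ [He]2s²2p³, Ca⁺ [Ar]4s¹, Si⁺ [Ne]3s²3p¹.
Tabulated IE_2 (kJ/mol): K 3052, O 3388, Ca 1145, Si 1577.
Hence IE_2: Ca < Si < K < O.

Ca < Si < K < O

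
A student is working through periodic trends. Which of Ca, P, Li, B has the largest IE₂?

Li

IE_2 is the cost of taking one more electron from the +1 cation: Ca⁺ still has 1 valence electron; P⁺ still has 4 valence electrons; Li⁺ is the bare [He] core; B⁺ still has 2 valence electrons.
Core electrons are held far more tightly than valence electrons, so Li tops the IE_2 order.
Valence configurations: Ca⁺ [Ar]4s¹, P⁺ [Ne]3s²3p², B⁺ [He]2s².
Tabulated IE_2 (kJ/mol): Ca 1145, P 1907, Li 7298, B 2427.
Overall IE_2 order: Ca < P < B < Li.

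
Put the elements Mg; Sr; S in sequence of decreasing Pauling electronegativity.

S > Mg > Sr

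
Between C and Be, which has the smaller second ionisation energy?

Be

The second ionization energy removes an electron from the +1 ion. For each element: C⁺ still has 3 valence electrons; Be⁺ still has 1 valence electron.
All are still removing valence electrons, so compare the +1 ions as you would atoms: IE_2 generally rises across a period (higher Z_eff) and falls down a group (larger shell), subject to the usual subshell exceptions.
Valence configurations: C⁺ [He]2s²2p¹, Be⁺ [He]2s¹.
Tabulated IE_2 (kJ/mol): C 2353, Be 1757.
Hence IE_2: Be < C.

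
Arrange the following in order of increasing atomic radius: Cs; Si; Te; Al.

Al is in period 3, group 13; Si is in period 3, group 14; Te is in period 5, group 16; Cs is in period 6, group 1.
Radius decreases left→right (rising Z_eff, same n) and increases top→bottom (higher n).
These span different periods and groups, so the two trends combine.
Al > Si: Al lies to the left of Si in period 3, so the across-period effect alone puts Al larger.
Te > Al: period and group pull opposite ways; the down-group shift dominates (136 vs 126 pm).
Cs > Te: relative to Te, both the across-period and down-group shifts push Cs's atomic radius up.
Tabulated atomic radius (pm): Al 126, Si 116, Te 136, Cs 232.
So from smallest to largest: Si < Al < Te < Cs.

Si < Al < Te < Cs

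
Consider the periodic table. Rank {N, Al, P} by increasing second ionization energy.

Al < P < N

The second ionization energy removes an electron from the +1 ion. For each element: N⁺ still has 4 valence electrons; Al⁺ still has 2 valence electrons; P⁺ still has 4 valence electrons.
All are still removing valence electrons, so compare the +1 ions as you would atoms: IE_2 generally rises across a period (higher Z_eff) and falls down a group (larger shell), subject to the usual subshell exceptions.
Valence configurations: N⁺ [He]2s²2p², Al⁺ [Ne]3s², P⁺ [Ne]3s²3p².
Tabulated IE_2 (kJ/mol): N 2856, Al 1817, P 1907.
Putting it together, IE_2: Al < P < N.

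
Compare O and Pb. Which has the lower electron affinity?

Pb

EA tends to increase across a period and decrease down a group, though the pattern is less regular than for IE or radius.
Here both period and group differ, so the two effects have to be weighed against each other.
O > Pb: relative to Pb, both the across-period and down-group shifts push O's electron affinity up.
Tabulated electron affinity (kJ/mol): O 141, Pb 35.
So Pb has the lower electron affinity (Pb < O).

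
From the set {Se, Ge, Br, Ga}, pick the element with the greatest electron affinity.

Br

Ga is in period 4, group 13; Ge is in period 4, group 14; Se is in period 4, group 16; Br is in period 4, group 17.
EA tends to increase across a period and decrease down a group, though the pattern is less regular than for IE or radius.
All lie in period 4, so electron affinity increases left to right.
The greatest electron affinity among these belongs to Br.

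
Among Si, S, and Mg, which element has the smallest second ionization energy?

Mg

The second ionization energy removes an electron from the +1 ion. For each element: Si⁺ still has 3 valence electrons; S⁺ still has 5 valence electrons; Mg⁺ still has 1 valence electron.
All are still removing valence electrons, so compare the +1 ions as you would atoms: IE_2 generally rises across a period (higher Z_eff) and falls down a group (larger shell), subject to the usual subshell exceptions.
Valence configurations: Si⁺ [Ne]3s²3p¹, S⁺ [Ne]3s²3p³, Mg⁺ [Ne]3s¹.
The numbers (kJ/mol): Si 1577, S 2252, Mg 1451.
Putting it together, IE_2: Mg < Si < S.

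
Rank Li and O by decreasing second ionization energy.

Li, O

After 1 electron has been removed, what remains? Li⁺ is the bare [He] core; O⁺ still has 5 valence electrons.
Pulling an electron out of a noble-gas core costs far more than removing a remaining valence electron, so Li sits at the high end of IE_2.
Tabulated IE_2 (kJ/mol): Li 7298, O 3388.
Hence IE_2: O < Li.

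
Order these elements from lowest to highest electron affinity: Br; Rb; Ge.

Rb < Ge < Br

Ge is in period 4, group 14; Br is in period 4, group 17; Rb is in period 5, group 1.
Electron affinity generally becomes more exothermic across a period toward the halogens and less exothermic down a group.
Neither a single period nor a single group — weigh both effects.
Ge > Rb: both effects reinforce here, so Ge is clearly the higher of the two.
Br > Ge: both are in period 4; the period trend gives Br the larger value.
For reference (kJ/mol): Ge 119, Br 325, Rb 47.
So from lowest to highest: Rb < Ge < Br.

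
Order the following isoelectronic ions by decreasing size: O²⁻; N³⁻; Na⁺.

N³⁻ > O²⁻ > Na⁺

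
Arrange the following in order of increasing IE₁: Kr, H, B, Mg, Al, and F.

Al < Mg < B < H < Kr < F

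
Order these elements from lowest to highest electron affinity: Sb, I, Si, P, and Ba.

Ba < P < Sb < Si < I

Si is in period 3, group 14; P is in period 3, group 15; Sb is in period 5, group 15; I is in period 5, group 17; Ba is in period 6, group 2.
EA tends to increase across a period and decrease down a group, though the pattern is less regular than for IE or radius.
Here both period and group differ, so the two effects have to be weighed against each other.
P > Ba: both effects reinforce here, so P is clearly the higher of the two.
Sb > P: this pair runs against the simple trend — see the exception note.
Si > Sb: period and group pull opposite ways; the down-group shift dominates (134 vs 103 kJ/mol).
I > Si: the two effects oppose for this pair; the across-period effect wins (295 vs 134 kJ/mol).
Note the exception: Sb has a higher electron affinity than P, contrary to the simple trend — both are half-filled np³, but the pairing/repulsion penalty for the added electron shrinks as the p orbitals become larger and more diffuse down the group, and for Sb that outweighs the weaker nuclear attraction.
Note the exception: Si has a higher electron affinity than P, contrary to the simple trend — adding an electron to P's half-filled 3p³ is unfavourable, so Si (3p²) has the more exothermic EA.
Approximate values (kJ/mol): Si 134, P 72, Sb 103, I 295, Ba 14.
So from lowest to highest: Ba < P < Sb < Si < I.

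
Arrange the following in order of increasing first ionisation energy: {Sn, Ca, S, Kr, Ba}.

Ba, Ca, Sn, S, Kr

S is in period 3, group 16; Ca is in period 4, group 2; Kr is in period 4, group 18; Sn is in period 5, group 14; Ba is in period 6, group 2.
Across a period the outer electron is held more tightly (higher IE₁); down a group it sits in a higher shell, more shielded, and comes off more easily.
Neither a single period nor a single group — weigh both effects.
Ca > Ba: they share group 2; the group trend gives Ca the larger value.
Sn > Ca: the two effects oppose for this pair; the across-period effect wins (709 vs 590 kJ/mol).
S > Sn: both effects reinforce here, so S is clearly the higher of the two.
Kr > S: the two effects oppose for this pair; the across-period effect wins (1351 vs 1000 kJ/mol).
Tabulated first ionization energy (kJ/mol): S 1000, Ca 590, Kr 1351, Sn 709, Ba 503.
So from lowest to highest: Ba < Ca < Sn < S < Kr.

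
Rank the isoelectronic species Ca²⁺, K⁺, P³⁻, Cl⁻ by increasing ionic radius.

Ca²⁺, K⁺, Cl⁻, P³⁻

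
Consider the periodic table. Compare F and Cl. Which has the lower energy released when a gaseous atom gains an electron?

F

F is in period 2, group 17; Cl is in period 3, group 17.
EA tends to increase across a period and decrease down a group, though the pattern is less regular than for IE or radius.
All are in group 17; the group trend (electron affinity increases up the group) applies, with the exception below.
Note the exception: Cl has a higher electron affinity than F, contrary to the simple trend — F's small 2p subshell makes the incoming electron feel strong e⁻–e⁻ repulsion, so Cl actually releases more energy on gaining an electron.
Approximate values (kJ/mol): F 328, Cl 349.
So F has the lower energy released when a gaseous atom gains an electron (F < Cl).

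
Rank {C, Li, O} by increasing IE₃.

IE_3 is the cost of taking one more electron from the +2 cation: C²⁺ still has 2 valence electrons; Li²⁺ is already 1 electron into the core; O²⁺ still has 4 valence electrons.
Pulling an electron out of a noble-gas core costs far more than removing a remaining valence electron, so Li sits at the high end of IE_3.
Valence configurations: C²⁺ [He]2s², O²⁺ [He]2s²2p².
The numbers (kJ/mol): C 4620, Li 11815, O 5300.
Putting it together, IE_3: C < O < Li.

C < O < Li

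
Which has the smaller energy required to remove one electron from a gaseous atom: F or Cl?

Cl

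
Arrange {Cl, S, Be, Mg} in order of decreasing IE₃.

Be > Mg > Cl > S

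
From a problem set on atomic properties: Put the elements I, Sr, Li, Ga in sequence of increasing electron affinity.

Sr < Ga < Li < I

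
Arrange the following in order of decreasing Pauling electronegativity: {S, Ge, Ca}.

S > Ge > Ca

Smaller atoms with higher effective nuclear charge are more electronegative.
Neither a single period nor a single group — weigh both effects.
Ge > Ca: Ge lies to the right of Ca in period 4, so the across-period effect alone puts Ge higher.
S > Ge: both effects reinforce here, so S is clearly the higher of the two.
For reference (Pauling): S 2.58, Ca 1.00, Ge 2.01.
So from highest to lowest: S > Ge > Ca.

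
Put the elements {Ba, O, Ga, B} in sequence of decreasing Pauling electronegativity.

B is in period 2, group 13; O is in period 2, group 16; Ga is in period 4, group 13; Ba is in period 6, group 2.
Smaller atoms with higher effective nuclear charge are more electronegative.
Here both period and group differ, so the two effects have to be weighed against each other.
Ga > Ba: both effects reinforce here, so Ga is clearly the higher of the two.
B > Ga: they share group 13; the group trend gives B the larger value.
O > B: O lies to the right of B in period 2, so the across-period effect alone puts O higher.
For reference (Pauling): B 2.04, O 3.44, Ga 1.81, Ba 0.89.
So from highest to lowest: O > B > Ga > Ba.

O, B, Ga, Ba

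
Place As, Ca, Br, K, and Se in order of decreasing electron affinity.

Br, Se, As, K, Ca

K is in period 4, group 1; Ca is in period 4, group 2; As is in period 4, group 15; Se is in period 4, group 16; Br is in period 4, group 17.
Adding an electron releases more energy for atoms nearer the top right (short of the noble gases).
All lie in period 4; the across-period trend (electron affinity increases left to right) applies, with the exception below.
Note the exception: K has a higher electron affinity than Ca, contrary to the simple trend — adding an electron to Ca (ns²) has to open a new, higher-energy np subshell, which is unfavourable.
Tabulated electron affinity (kJ/mol): K 48, Ca 2, As 78, Se 195, Br 325.
So from highest to lowest: Br > Se > As > K > Ca.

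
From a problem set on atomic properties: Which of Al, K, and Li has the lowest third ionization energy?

The third ionization energy removes an electron from the +2 ion. For each element: Al²⁺ still has 1 valence electron; K²⁺ is already 1 electron into the core; Li²⁺ is already 1 electron into the core.
Breaking into a closed-shell core is much more expensive than removing a leftover valence electron — K and Li have the largest IE_3 here.
Tabulated IE_3 (kJ/mol): Al 2745, K 4420, Li 11815.
Putting it together, IE_3: Al < K < Li.

Al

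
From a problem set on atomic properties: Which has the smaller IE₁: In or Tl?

In is in period 5, group 13; Tl is in period 6, group 13.
First ionization energy rises across a period (greater Z_eff holds electrons more tightly) and falls down a group (valence electrons are farther from the nucleus).
All are in group 13; the group trend (first ionization energy increases up the group) applies, with the exception below.
Note the exception: Tl has a higher first ionization energy than In, contrary to the simple trend — relativistic 6s stabilisation and poor 4f/5d shielding distort the trend for the heavy p-block elements.
Tabulated first ionization energy (kJ/mol): In 558, Tl 589.
So In has the smaller IE₁ (In < Tl).

In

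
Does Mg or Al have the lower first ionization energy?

Mg is in period 3, group 2; Al is in period 3, group 13.
Removing the outermost electron gets harder across a period and easier down a group.
All lie in period 3; the across-period trend (first ionization energy increases left to right) applies, with the exception below.
Note the exception: Mg has a higher first ionization energy than Al, contrary to the simple trend — Al's single 3p electron is easier to remove than one from Mg's filled 3s².
Approximate values (kJ/mol): Mg 738, Al 578.
So Al has the lower first ionization energy (Al < Mg).

Al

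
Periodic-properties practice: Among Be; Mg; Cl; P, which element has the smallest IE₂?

Consider each +1 ion: Be⁺ still has 1 valence electron; Mg⁺ still has 1 valence electron; Cl⁺ still has 6 valence electrons; P⁺ still has 4 valence electrons.
All are still removing valence electrons, so compare the +1 ions as you would atoms: IE_2 generally rises across a period (higher Z_eff) and falls down a group (larger shell), subject to the usual subshell exceptions.
Valence configurations: Be⁺ [He]2s¹, Mg⁺ [Ne]3s¹, Cl⁺ [Ne]3s²3p⁴, P⁺ [Ne]3s²3p².
Tabulated IE_2 (kJ/mol): Be 1757, Mg 1451, Cl 2298, P 1907.
Hence IE_2: Mg < Be < P < Cl.

Mg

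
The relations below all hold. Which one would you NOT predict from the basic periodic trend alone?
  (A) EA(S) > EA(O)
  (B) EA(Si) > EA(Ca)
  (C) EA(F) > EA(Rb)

The general trend: electron affinity increases across a period and decreases down a group.
(A) S (period 3, group 16) vs O (period 2, group 16): the stated order contradicts the simple trend.
(B) Si (period 3, group 14) vs Ca (period 4, group 2): the stated order agrees with the simple trend.
(C) F (period 2, group 17) vs Rb (period 5, group 1): the stated order agrees with the simple trend.
The exception is (A): the compact 2p subshell of O repels the added electron more than S's larger 3p does.

(A)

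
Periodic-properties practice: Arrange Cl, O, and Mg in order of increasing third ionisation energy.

IE_3 is the cost of taking one more electron from the +2 cation: Cl²⁺ still has 5 valence electrons; O²⁺ still has 4 valence electrons; Mg²⁺ is the bare [Ne] core.
Breaking into a closed-shell core is much more expensive than removing a leftover valence electron — Mg has the largest IE_3 here.
Valence configurations: Cl²⁺ [Ne]3s²3p³, O²⁺ [He]2s²2p².
Approximate IE_3 values (kJ/mol): Cl 3822, O 5300, Mg 7733.
Hence IE_3: Cl < O < Mg.

Cl, O, Mg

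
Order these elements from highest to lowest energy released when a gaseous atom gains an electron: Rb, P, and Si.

Si > P > Rb

Si is in period 3, group 14; P is in period 3, group 15; Rb is in period 5, group 1.
Adding an electron releases more energy for atoms nearer the top right (short of the noble gases).
Here both period and group differ, so the two effects have to be weighed against each other.
P > Rb: both effects reinforce here, so P is clearly the higher of the two.
Si > P: this pair runs against the simple trend — see the exception note.
Note the exception: Si has a higher electron affinity than P, contrary to the simple trend — adding an electron to P's half-filled 3p³ is unfavourable, so Si (3p²) has the more exothermic EA.
Tabulated electron affinity (kJ/mol): Si 134, P 72, Rb 47.
So from highest to lowest: Si > P > Rb.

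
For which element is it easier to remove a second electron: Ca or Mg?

Consider each +1 ion: Ca⁺ still has 1 valence electron; Mg⁺ still has 1 valence electron.
All are still removing valence electrons, so compare the +1 ions as you would atoms: IE_2 generally rises across a period (higher Z_eff) and falls down a group (larger shell), subject to the usual subshell exceptions.
Valence configurations: Ca⁺ [Ar]4s¹, Mg⁺ [Ne]3s¹.
Tabulated IE_2 (kJ/mol): Ca 1145, Mg 1451.
Overall IE_2 order: Ca < Mg.

Ca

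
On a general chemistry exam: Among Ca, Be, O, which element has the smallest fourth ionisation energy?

IE_4 is the cost of taking one more electron from the +3 cation: Ca³⁺ is already 1 electron into the core; Be³⁺ is already 1 electron into the core; O³⁺ still has 3 valence electrons.
Usually core removal costs more than valence removal, but here the competition is close: a tightly held n=2 valence electron can cost more to remove than an n=3 core electron, so the actual values have to decide it.
Tabulated IE_4 (kJ/mol): Ca 6491, Be 21007, O 7469.
So the fourth ionization energies run Ca < O < Be.

Ca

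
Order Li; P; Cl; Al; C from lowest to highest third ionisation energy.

Al < P < Cl < C < Li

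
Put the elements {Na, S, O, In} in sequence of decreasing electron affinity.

Electron affinity generally becomes more exothermic across a period toward the halogens and less exothermic down a group.
Here both period and group differ, so the two effects have to be weighed against each other.
Na > In: period and group pull opposite ways; the down-group shift dominates (53 vs 29 kJ/mol).
O > Na: relative to Na, both the across-period and down-group shifts push O's electron affinity up.
S > O: this pair runs against the simple trend — see the exception note.
Note the exception: S has a higher electron affinity than O, contrary to the simple trend — the compact 2p subshell of O repels the added electron more than S's larger 3p does.
For reference (kJ/mol): O 141, Na 53, S 200, In 29.
So from highest to lowest: S > O > Na > In.

S, O, Na, In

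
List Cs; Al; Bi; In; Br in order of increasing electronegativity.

Al is in period 3, group 13; Br is in period 4, group 17; In is in period 5, group 13; Cs is in period 6, group 1; Bi is in period 6, group 15.
EN rises left→right (higher Z_eff, smaller atoms) and falls top→bottom (larger, more shielded atoms).
These span different periods and groups, so the two trends combine.
Al > Cs: relative to Cs, both the across-period and down-group shifts push Al's electronegativity up.
In > Al: this pair runs against the simple trend — see the exception note.
Bi > In: the two effects oppose for this pair; the across-period effect wins (2.02 vs 1.78).
Br > Bi: relative to Bi, both the across-period and down-group shifts push Br's electronegativity up.
Note the exception: In has a higher electronegativity than Al, contrary to the simple trend — poor shielding by filled d (and f) subshells raises the heavier element's effective nuclear charge more than the simple down-group trend predicts.
Tabulated electronegativity (Pauling): Al 1.61, Br 2.96, In 1.78, Cs 0.79, Bi 2.02.
So from lowest to highest: Cs < Al < In < Bi < Br.

Cs < Al < In < Bi < Br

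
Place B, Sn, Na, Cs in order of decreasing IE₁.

Removing the outermost electron gets harder across a period and easier down a group.
Here both period and group differ, so the two effects have to be weighed against each other.
Na > Cs: they share group 1; the group trend gives Na the larger value.
Sn > Na: the two effects oppose for this pair; the across-period effect wins (709 vs 496 kJ/mol).
B > Sn: the two effects oppose for this pair; the down-group effect wins (801 vs 709 kJ/mol).
Approximate values (kJ/mol): B 801, Na 496, Sn 709, Cs 376.
So from highest to lowest: B > Sn > Na > Cs.

B > Sn > Na > Cs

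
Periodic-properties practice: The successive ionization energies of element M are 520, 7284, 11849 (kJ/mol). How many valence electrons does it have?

1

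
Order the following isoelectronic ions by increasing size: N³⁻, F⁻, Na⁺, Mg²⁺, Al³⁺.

Al³⁺, Mg²⁺, Na⁺, F⁻, N³⁻

All of these have 10 electrons, so size is governed by nuclear charge alone: the more protons, the stronger the pull on the same electron cloud, and the smaller the ion.
Nuclear charges: Al³⁺ (Z=13), Mg²⁺ (Z=12), Na⁺ (Z=11), F⁻ (Z=9), N³⁻ (Z=7).
Smallest to largest: Al³⁺ < Mg²⁺ < Na⁺ < F⁻ < N³⁻.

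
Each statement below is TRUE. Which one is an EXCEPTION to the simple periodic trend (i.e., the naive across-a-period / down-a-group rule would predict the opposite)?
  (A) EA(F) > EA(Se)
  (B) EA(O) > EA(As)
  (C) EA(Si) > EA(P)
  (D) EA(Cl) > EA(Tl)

The general trend: electron affinity increases across a period and decreases down a group.
(A) F (period 2, group 17) vs Se (period 4, group 16): the stated order agrees with the simple trend.
(B) O (period 2, group 16) vs As (period 4, group 15): the stated order agrees with the simple trend.
(C) Si (period 3, group 14) vs P (period 3, group 15): the stated order contradicts the simple trend.
(D) Cl (period 3, group 17) vs Tl (period 6, group 13): the stated order agrees with the simple trend.
The exception is (C): adding an electron to P's half-filled 3p³ is unfavourable, so Si (3p²) has the more exothermic EA.

(C)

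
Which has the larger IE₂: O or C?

O

Consider each +1 ion: O⁺ still has 5 valence electrons; C⁺ still has 3 valence electrons.
All are still removing valence electrons, so compare the +1 ions as you would atoms: IE_2 generally rises across a period (higher Z_eff) and falls down a group (larger shell), subject to the usual subshell exceptions.
Valence configurations: O⁺ [He]2s²2p³, C⁺ [He]2s²2p¹.
Approximate IE_2 values (kJ/mol): O 3388, C 2353.
Hence IE_2: C < O.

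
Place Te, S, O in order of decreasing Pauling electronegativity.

O > S > Te

O is in period 2, group 16; S is in period 3, group 16; Te is in period 5, group 16.
Electronegativity increases across a period and decreases down a group, tracking effective nuclear charge and atomic size.
All are in group 16, so electronegativity increases up the group.
So from highest to lowest: O > S > Te.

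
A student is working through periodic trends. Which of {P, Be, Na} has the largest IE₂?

The second ionization energy removes an electron from the +1 ion. For each element: P⁺ still has 4 valence electrons; Be⁺ still has 1 valence electron; Na⁺ is the bare [Ne] core.
Core electrons are held far more tightly than valence electrons, so Na tops the IE_2 order.
Valence configurations: P⁺ [Ne]3s²3p², Be⁺ [He]2s¹.
Approximate IE_2 values (kJ/mol): P 1907, Be 1757, Na 4562.
Overall IE_2 order: Be < P < Na.

Na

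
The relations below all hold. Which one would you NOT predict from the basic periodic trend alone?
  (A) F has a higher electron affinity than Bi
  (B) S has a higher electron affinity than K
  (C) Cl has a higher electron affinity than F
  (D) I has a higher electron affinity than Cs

The general trend: electron affinity increases across a period and decreases down a group.
(A) F (period 2, group 17) vs Bi (period 6, group 15): the stated order agrees with the simple trend.
(B) S (period 3, group 16) vs K (period 4, group 1): the stated order agrees with the simple trend.
(C) Cl (period 3, group 17) vs F (period 2, group 17): the stated order contradicts the simple trend.
(D) I (period 5, group 17) vs Cs (period 6, group 1): the stated order agrees with the simple trend.
The exception is (C): F's small 2p subshell makes the incoming electron feel strong e⁻–e⁻ repulsion, so Cl actually releases more energy on gaining an electron.

(C)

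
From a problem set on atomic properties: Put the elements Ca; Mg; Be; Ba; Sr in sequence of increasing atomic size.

Be < Mg < Ca < Sr < Ba

Moving right in a period, electrons are added to the same shell under a stronger nuclear pull, so atoms get smaller; moving down, a new shell is opened and atoms get larger.
All are in group 2, so atomic radius increases down the group.
So from smallest to largest: Be < Mg < Ca < Sr < Ba.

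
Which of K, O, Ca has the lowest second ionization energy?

Ca

Consider each +1 ion: K⁺ is the bare [Ar] core; O⁺ still has 5 valence electrons; Ca⁺ still has 1 valence electron.
Usually core removal costs more than valence removal, but here the competition is close: a tightly held n=2 valence electron can cost more to remove than an n=3 core electron, so the actual values have to decide it.
Valence configurations: O⁺ [He]2s²2p³, Ca⁺ [Ar]4s¹.
Approximate IE_2 values (kJ/mol): K 3052, O 3388, Ca 1145.
Hence IE_2: Ca < K < O.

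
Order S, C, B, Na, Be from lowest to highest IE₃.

IE_3 is the cost of taking one more electron from the +2 cation: S²⁺ still has 4 valence electrons; C²⁺ still has 2 valence electrons; B²⁺ still has 1 valence electron; Na²⁺ is already 1 electron into the core; Be²⁺ is the bare [He] core.
Core electrons are held far more tightly than valence electrons, so Na and Be top the IE_3 order.
Valence configurations: S²⁺ [Ne]3s²3p², C²⁺ [He]2s², B²⁺ [He]2s¹.
The numbers (kJ/mol): S 3357, C 4620, B 3660, Na 6910, Be 14849.
So the third ionization energies run S < B < C < Na < Be.

S, B, C, Na, Be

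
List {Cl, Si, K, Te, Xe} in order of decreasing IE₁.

Si is in period 3, group 14; Cl is in period 3, group 17; K is in period 4, group 1; Te is in period 5, group 16; Xe is in period 5, group 18.
Across a period the outer electron is held more tightly (higher IE₁); down a group it sits in a higher shell, more shielded, and comes off more easily.
These span different periods and groups, so the two trends combine.
Si > K: relative to K, both the across-period and down-group shifts push Si's first ionization energy up.
Te > Si: the two effects oppose for this pair; the across-period effect wins (869 vs 786 kJ/mol).
Xe > Te: both are in period 5; the period trend gives Xe the larger value.
Cl > Xe: the two effects oppose for this pair; the down-group effect wins (1251 vs 1170 kJ/mol).
For reference (kJ/mol): Si 786, Cl 1251, K 419, Te 869, Xe 1170.
So from highest to lowest: Cl > Xe > Te > Si > K.

Cl, Xe, Te, Si, K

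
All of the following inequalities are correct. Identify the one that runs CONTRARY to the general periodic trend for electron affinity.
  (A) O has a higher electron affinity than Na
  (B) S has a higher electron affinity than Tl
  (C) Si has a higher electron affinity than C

The general trend: electron affinity increases across a period and decreases down a group.
(A) O (period 2, group 16) vs Na (period 3, group 1): the stated order agrees with the simple trend.
(B) S (period 3, group 16) vs Tl (period 6, group 13): the stated order agrees with the simple trend.
(C) Si (period 3, group 14) vs C (period 2, group 14): the stated order contradicts the simple trend.
The exception is (C): Si's larger, more diffuse 3p orbitals accept an added electron slightly more readily than C's compact 2p.

(C)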